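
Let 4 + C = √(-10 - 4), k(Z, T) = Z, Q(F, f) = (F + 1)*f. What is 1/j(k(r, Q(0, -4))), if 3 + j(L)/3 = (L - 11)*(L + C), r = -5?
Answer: 47/23465 + 16*I*√14/70395 ≈ 0.002003 + 0.00085044*I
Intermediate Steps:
Q(F, f) = f*(1 + F) (Q(F, f) = (1 + F)*f = f*(1 + F))
C = -4 + I*√14 (C = -4 + √(-10 - 4) = -4 + √(-14) = -4 + I*√14 ≈ -4.0 + 3.7417*I)
j(L) = -9 + 3*(-11 + L)*(-4 + L + I*√14) (j(L) = -9 + 3*((L - 11)*(L + (-4 + I*√14))) = -9 + 3*((-11 + L)*(-4 + L + I*√14)) = -9 + 3*(-11 + L)*(-4 + L + I*√14))
1/j(k(r, Q(0, -4))) = 1/(123 - 45*(-5) + 3*(-5)² - 33*I*√14 + 3*I*(-5)*√14) = 1/(123 + 225 + 3*25 - 33*I*√14 - 15*I*√14) = 1/(123 + 225 + 75 - 33*I*√14 - 15*I*√14) = 1/(423 - 48*I*√14)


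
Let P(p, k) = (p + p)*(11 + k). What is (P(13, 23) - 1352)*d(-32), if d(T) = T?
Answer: 14976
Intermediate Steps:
P(p, k) = 2*p*(11 + k) (P(p, k) = (2*p)*(11 + k) = 2*p*(11 + k))
(P(13, 23) - 1352)*d(-32) = (2*13*(11 + 23) - 1352)*(-32) = (2*13*34 - 1352)*(-32) = (884 - 1352)*(-32) = -468*(-32) = 14976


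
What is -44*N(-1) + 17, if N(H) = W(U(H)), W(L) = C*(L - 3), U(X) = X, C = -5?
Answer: -863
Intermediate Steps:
W(L) = 15 - 5*L (W(L) = -5*(L - 3) = -5*(-3 + L) = 15 - 5*L)
N(H) = 15 - 5*H
-44*N(-1) + 17 = -44*(15 - 5*(-1)) + 17 = -44*(15 + 5) + 17 = -44*20 + 17 = -880 + 17 = -863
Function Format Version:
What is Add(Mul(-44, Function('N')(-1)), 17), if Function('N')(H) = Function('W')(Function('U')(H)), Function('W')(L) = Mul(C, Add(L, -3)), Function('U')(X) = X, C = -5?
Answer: -863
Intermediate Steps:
Function('W')(L) = Add(15, Mul(-5, L)) (Function('W')(L) = Mul(-5, Add(L, -3)) = Mul(-5, Add(-3, L)) = Add(15, Mul(-5, L)))
Function('N')(H) = Add(15, Mul(-5, H))
Add(Mul(-44, Function('N')(-1)), 17) = Add(Mul(-44, Add(15, Mul(-5, -1))), 17) = Add(Mul(-44, Add(15, 5)), 17) = Add(Mul(-44, 20), 17) = Add(-880, 17) = -863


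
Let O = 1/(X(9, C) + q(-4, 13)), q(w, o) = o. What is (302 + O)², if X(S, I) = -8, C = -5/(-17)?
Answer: 2283121/25 ≈ 91325.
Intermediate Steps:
C = 5/17 (C = -5*(-1/17) = 5/17 ≈ 0.29412)
O = ⅕ (O = 1/(-8 + 13) = 1/5 = ⅕ ≈ 0.20000)
(302 + O)² = (302 + ⅕)² = (1511/5)² = 2283121/25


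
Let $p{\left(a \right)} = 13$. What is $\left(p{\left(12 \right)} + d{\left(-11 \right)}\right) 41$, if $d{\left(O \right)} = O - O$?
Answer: $533$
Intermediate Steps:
$d{\left(O \right)} = 0$
$\left(p{\left(12 \right)} + d{\left(-11 \right)}\right) 41 = \left(13 + 0\right) 41 = 13 \cdot 41 = 533$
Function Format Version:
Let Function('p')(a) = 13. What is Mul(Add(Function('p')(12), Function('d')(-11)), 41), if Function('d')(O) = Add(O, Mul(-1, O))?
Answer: 533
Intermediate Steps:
Function('d')(O) = 0
Mul(Add(Function('p')(12), Function('d')(-11)), 41) = Mul(Add(13, 0), 41) = Mul(13, 41) = 533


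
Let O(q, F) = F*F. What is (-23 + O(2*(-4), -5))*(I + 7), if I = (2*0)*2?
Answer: 14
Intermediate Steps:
I = 0 (I = 0*2 = 0)
O(q, F) = F²
(-23 + O(2*(-4), -5))*(I + 7) = (-23 + (-5)²)*(0 + 7) = (-23 + 25)*7 = 2*7 = 14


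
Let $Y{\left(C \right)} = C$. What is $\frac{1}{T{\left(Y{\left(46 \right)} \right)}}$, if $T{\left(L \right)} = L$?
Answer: $\frac{1}{46} \approx 0.021739$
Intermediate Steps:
$\frac{1}{T{\left(Y{\left(46 \right)} \right)}} = \frac{1}{46}$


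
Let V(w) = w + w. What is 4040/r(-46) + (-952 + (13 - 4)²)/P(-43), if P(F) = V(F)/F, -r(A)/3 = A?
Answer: -56059/138 ≈ -406.22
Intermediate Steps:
V(w) = 2*w
r(A) = -3*A
P(F) = 2 (P(F) = (2*F)/F = 2)
4040/r(-46) + (-952 + (13 - 4)²)/P(-43) = 4040/((-3*(-46))) + (-952 + (13 - 4)²)/2 = 4040/138 + (-952 + 9²)*(½) = 4040*(1/138) + (-952 + 81)*(½) = 2020/69 - 871*½ = 2020/69 - 871/2 = -56059/138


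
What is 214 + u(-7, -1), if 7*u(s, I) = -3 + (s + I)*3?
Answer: 1471/7 ≈ 210.14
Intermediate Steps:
u(s, I) = -3/7 + 3*I/7 + 3*s/7 (u(s, I) = (-3 + (s + I)*3)/7 = (-3 + (I + s)*3)/7 = (-3 + (3*I + 3*s))/7 = (-3 + 3*I + 3*s)/7 = -3/7 + 3*I/7 + 3*s/7)
214 + u(-7, -1) = 214 + (-3/7 + (3/7)*(-1) + (3/7)*(-7)) = 214 + (-3/7 - 3/7 - 3) = 214 - 27/7 = 1471/7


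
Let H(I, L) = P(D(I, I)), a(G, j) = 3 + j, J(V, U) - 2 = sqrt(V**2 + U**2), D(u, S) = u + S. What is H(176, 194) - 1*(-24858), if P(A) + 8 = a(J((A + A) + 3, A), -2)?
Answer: 24851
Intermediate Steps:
D(u, S) = S + u
J(V, U) = 2 + sqrt(U**2 + V**2) (J(V, U) = 2 + sqrt(V**2 + U**2) = 2 + sqrt(U**2 + V**2))
P(A) = -7 (P(A) = -8 + (3 - 2) = -8 + 1 = -7)
H(I, L) = -7
H(176, 194) - 1*(-24858) = -7 - 1*(-24858) = -7 + 24858 = 24851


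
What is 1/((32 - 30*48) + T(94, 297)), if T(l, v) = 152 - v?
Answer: -1/1553 ≈ -0.00064391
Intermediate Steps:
1/((32 - 30*48) + T(94, 297)) = 1/((32 - 30*48) + (152 - 1*297)) = 1/((32 - 1440) + (152 - 297)) = 1/(-1408 - 145) = 1/(-1553) = -1/1553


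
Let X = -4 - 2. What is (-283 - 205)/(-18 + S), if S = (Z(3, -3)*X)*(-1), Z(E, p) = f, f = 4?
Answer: -244/3 ≈ -81.333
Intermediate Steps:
X = -6
Z(E, p) = 4
S = 24 (S = (4*(-6))*(-1) = -24*(-1) = 24)
(-283 - 205)/(-18 + S) = (-283 - 205)/(-18 + 24) = -488/6 = -488*⅙ = -244/3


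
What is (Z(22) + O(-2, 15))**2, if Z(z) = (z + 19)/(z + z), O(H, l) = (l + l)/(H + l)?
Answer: 3433609/327184 ≈ 10.494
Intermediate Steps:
O(H, l) = 2*l/(H + l) (O(H, l) = (2*l)/(H + l) = 2*l/(H + l))
Z(z) = (19 + z)/(2*z) (Z(z) = (19 + z)/((2*z)) = (19 + z)*(1/(2*z)) = (19 + z)/(2*z))
(Z(22) + O(-2, 15))**2 = ((1/2)*(19 + 22)/22 + 2*15/(-2 + 15))**2 = ((1/2)*(1/22)*41 + 2*15/13)**2 = (41/44 + 2*15*(1/13))**2 = (41/44 + 30/13)**2 = (1853/572)**2 = 3433609/327184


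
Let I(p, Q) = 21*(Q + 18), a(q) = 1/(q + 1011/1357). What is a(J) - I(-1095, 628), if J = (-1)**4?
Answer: -32122931/2368 ≈ -13565.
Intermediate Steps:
J = 1
a(q) = 1/(1011/1357 + q) (a(q) = 1/(q + 1011*(1/1357)) = 1/(q + 1011/1357) = 1/(1011/1357 + q))
I(p, Q) = 378 + 21*Q (I(p, Q) = 21*(18 + Q) = 378 + 21*Q)
a(J) - I(-1095, 628) = 1357/(1011 + 1357*1) - (378 + 21*628) = 1357/(1011 + 1357) - (378 + 13188) = 1357/2368 - 1*13566 = 1357*(1/2368) - 13566 = 1357/2368 - 13566 = -32122931/2368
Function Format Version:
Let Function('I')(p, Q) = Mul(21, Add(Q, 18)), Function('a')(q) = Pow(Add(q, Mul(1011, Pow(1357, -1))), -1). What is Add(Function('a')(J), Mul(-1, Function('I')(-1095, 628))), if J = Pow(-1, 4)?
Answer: Rational(-32122931, 2368) ≈ -13565.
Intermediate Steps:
J = 1
Function('a')(q) = Pow(Add(Rational(1011, 1357), q), -1) (Function('a')(q) = Pow(Add(q, Mul(1011, Rational(1, 1357))), -1) = Pow(Add(q, Rational(1011, 1357)), -1) = Pow(Add(Rational(1011, 1357), q), -1))
Function('I')(p, Q) = Add(378, Mul(21, Q)) (Function('I')(p, Q) = Mul(21, Add(18, Q)) = Add(378, Mul(21, Q)))
Add(Function('a')(J), Mul(-1, Function('I')(-1095, 628))) = Add(Mul(1357, Pow(Add(1011, Mul(1357, 1)), -1)), Mul(-1, Add(378, Mul(21, 628)))) = Add(Mul(1357, Pow(Add(1011, 1357), -1)), Mul(-1, Add(378, 13188))) = Add(Mul(1357, Pow(2368, -1)), Mul(-1, 13566)) = Add(Mul(1357, Rational(1, 2368)), -13566) = Add(Rational(1357, 2368), -13566) = Rational(-32122931, 2368)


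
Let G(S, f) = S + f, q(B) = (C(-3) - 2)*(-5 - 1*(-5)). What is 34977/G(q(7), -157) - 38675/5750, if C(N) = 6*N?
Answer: -8287589/36110 ≈ -229.51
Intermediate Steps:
q(B) = 0 (q(B) = (6*(-3) - 2)*(-5 - 1*(-5)) = (-18 - 2)*(-5 + 5) = -20*0 = 0)
34977/G(q(7), -157) - 38675/5750 = 34977/(0 - 157) - 38675/5750 = 34977/(-157) - 38675*1/5750 = 34977*(-1/157) - 1547/230 = -34977/157 - 1547/230 = -8287589/36110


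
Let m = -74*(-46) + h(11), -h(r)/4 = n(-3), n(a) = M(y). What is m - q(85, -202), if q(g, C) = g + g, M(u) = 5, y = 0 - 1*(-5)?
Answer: 3214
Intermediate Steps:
y = 5 (y = 0 + 5 = 5)
q(g, C) = 2*g
n(a) = 5
h(r) = -20 (h(r) = -4*5 = -20)
m = 3384 (m = -74*(-46) - 20 = 3404 - 20 = 3384)
m - q(85, -202) = 3384 - 2*85 = 3384 - 1*170 = 3384 - 170 = 3214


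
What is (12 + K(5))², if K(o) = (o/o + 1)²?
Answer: 256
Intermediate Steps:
K(o) = 4 (K(o) = (1 + 1)² = 2² = 4)
(12 + K(5))² = (12 + 4)² = 16² = 256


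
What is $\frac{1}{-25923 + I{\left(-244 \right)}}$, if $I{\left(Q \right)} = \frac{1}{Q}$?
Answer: $- \frac{244}{6325213} \approx -3.8576 \cdot 10^{-5}$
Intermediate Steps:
$\frac{1}{-25923 + I{\left(-244 \right)}} = \frac{1}{-25923 + \frac{1}{-244}} = \frac{1}{-25923 - \frac{1}{244}} = \frac{1}{- \frac{6325213}{244}} = - \frac{244}{6325213}$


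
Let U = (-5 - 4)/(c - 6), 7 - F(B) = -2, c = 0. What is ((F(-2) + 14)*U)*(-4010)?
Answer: -138345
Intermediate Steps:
F(B) = 9 (F(B) = 7 - 1*(-2) = 7 + 2 = 9)
U = 3/2 (U = (-5 - 4)/(0 - 6) = -9/(-6) = -9*(-⅙) = 3/2 ≈ 1.5000)
((F(-2) + 14)*U)*(-4010) = ((9 + 14)*(3/2))*(-4010) = (23*(3/2))*(-4010) = (69/2)*(-4010) = -138345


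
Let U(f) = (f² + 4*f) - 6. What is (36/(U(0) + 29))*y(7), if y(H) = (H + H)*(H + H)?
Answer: 7056/23 ≈ 306.78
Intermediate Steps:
y(H) = 4*H² (y(H) = (2*H)*(2*H) = 4*H²)
U(f) = -6 + f² + 4*f
(36/(U(0) + 29))*y(7) = (36/((-6 + 0² + 4*0) + 29))*(4*7²) = (36/((-6 + 0 + 0) + 29))*(4*49) = (36/(-6 + 29))*196 = (36/23)*196 = 7056/23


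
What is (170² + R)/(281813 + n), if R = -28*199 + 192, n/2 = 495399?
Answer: 23520/1272611 ≈ 0.018482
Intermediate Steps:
n = 990798 (n = 2*495399 = 990798)
R = -5380 (R = -5572 + 192 = -5380)
(170² + R)/(281813 + n) = (170² - 5380)/(281813 + 990798) = (28900 - 5380)/1272611 = 23520*(1/1272611) = 23520/1272611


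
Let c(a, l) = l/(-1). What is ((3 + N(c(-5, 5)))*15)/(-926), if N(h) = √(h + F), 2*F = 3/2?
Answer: -45/926 - 15*I*√17/1852 ≈ -0.048596 - 0.033394*I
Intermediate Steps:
c(a, l) = -l (c(a, l) = l*(-1) = -l)
F = ¾ (F = (3/2)/2 = (3*(½))/2 = (½)*(3/2) = ¾ ≈ 0.75000)
N(h) = √(¾ + h) (N(h) = √(h + ¾) = √(¾ + h))
((3 + N(c(-5, 5)))*15)/(-926) = ((3 + √(3 + 4*(-1*5))/2)*15)/(-926) = ((3 + √(3 + 4*(-5))/2)*15)*(-1/926) = ((3 + √(3 - 20)/2)*15)*(-1/926) = ((3 + √(-17)/2)*15)*(-1/926) = ((3 + (I*√17)/2)*15)*(-1/926) = ((3 + I*√17/2)*15)*(-1/926) = (45 + 15*I*√17/2)*(-1/926) = -45/926 - 15*I*√17/1852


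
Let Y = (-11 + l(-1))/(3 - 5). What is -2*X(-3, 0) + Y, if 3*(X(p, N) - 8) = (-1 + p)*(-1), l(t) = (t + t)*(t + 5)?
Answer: -55/6 ≈ -9.1667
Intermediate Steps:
l(t) = 2*t*(5 + t) (l(t) = (2*t)*(5 + t) = 2*t*(5 + t))
X(p, N) = 25/3 - p/3 (X(p, N) = 8 + ((-1 + p)*(-1))/3 = 8 + (1 - p)/3 = 8 + (⅓ - p/3) = 25/3 - p/3)
Y = 19/2 (Y = (-11 + 2*(-1)*(5 - 1))/(3 - 5) = (-11 + 2*(-1)*4)/(-2) = (-11 - 8)*(-½) = -19*(-½) = 19/2 ≈ 9.5000)
-2*X(-3, 0) + Y = -2*(25/3 - ⅓*(-3)) + 19/2 = -2*(25/3 + 1) + 19/2 = -2*28/3 + 19/2 = -56/3 + 19/2 = -55/6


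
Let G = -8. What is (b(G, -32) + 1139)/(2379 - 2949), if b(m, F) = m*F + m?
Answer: -73/30 ≈ -2.4333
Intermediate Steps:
b(m, F) = m + F*m (b(m, F) = F*m + m = m + F*m)
(b(G, -32) + 1139)/(2379 - 2949) = (-8*(1 - 32) + 1139)/(2379 - 2949) = (-8*(-31) + 1139)/(-570) = (248 + 1139)*(-1/570) = 1387*(-1/570) = -73/30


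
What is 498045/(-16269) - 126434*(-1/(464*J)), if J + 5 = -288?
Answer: -400960739/12711512 ≈ -31.543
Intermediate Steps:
J = -293 (J = -5 - 288 = -293)
498045/(-16269) - 126434*(-1/(464*J)) = 498045/(-16269) - 126434/((-293*(-464))) = 498045*(-1/16269) - 126434/135952 = -166015/5423 - 126434*1/135952 = -166015/5423 - 63217/67976 = -400960739/12711512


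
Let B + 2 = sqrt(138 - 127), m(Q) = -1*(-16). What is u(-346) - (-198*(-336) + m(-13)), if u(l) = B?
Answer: -66546 + sqrt(11) ≈ -66543.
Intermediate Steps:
m(Q) = 16
B = -2 + sqrt(11) (B = -2 + sqrt(138 - 127) = -2 + sqrt(11) ≈ 1.3166)
u(l) = -2 + sqrt(11)
u(-346) - (-198*(-336) + m(-13)) = (-2 + sqrt(11)) - (-198*(-336) + 16) = (-2 + sqrt(11)) - (66528 + 16) = (-2 + sqrt(11)) - 1*66544 = (-2 + sqrt(11)) - 66544 = -66546 + sqrt(11)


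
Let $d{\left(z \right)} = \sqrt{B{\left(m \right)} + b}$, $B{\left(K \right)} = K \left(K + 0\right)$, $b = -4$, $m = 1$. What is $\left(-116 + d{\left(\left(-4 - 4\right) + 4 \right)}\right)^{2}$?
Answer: $\left(116 - i \sqrt{3}\right)^{2} \approx 13453.0 - 401.84 i$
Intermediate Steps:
$B{\left(K \right)} = K^{2}$ ($B{\left(K \right)} = K K = K^{2}$)
$d{\left(z \right)} = i \sqrt{3}$ ($d{\left(z \right)} = \sqrt{1^{2} - 4} = \sqrt{1 - 4} = \sqrt{-3} = i \sqrt{3}$)
$\left(-116 + d{\left(\left(-4 - 4\right) + 4 \right)}\right)^{2} = \left(-116 + i \sqrt{3}\right)^{2}$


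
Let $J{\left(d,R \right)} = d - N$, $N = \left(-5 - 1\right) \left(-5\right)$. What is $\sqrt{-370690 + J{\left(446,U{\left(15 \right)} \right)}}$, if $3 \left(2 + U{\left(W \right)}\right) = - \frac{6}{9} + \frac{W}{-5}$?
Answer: $i \sqrt{370274} \approx 608.5 i$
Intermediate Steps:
$N = 30$ ($N = \left(-6\right) \left(-5\right) = 30$)
$U{\left(W \right)} = - \frac{20}{9} - \frac{W}{15}$ ($U{\left(W \right)} = -2 + \frac{- \frac{6}{9} + \frac{W}{-5}}{3} = -2 + \frac{\left(-6\right) \frac{1}{9} + W \left(- \frac{1}{5}\right)}{3} = -2 + \frac{- \frac{2}{3} - \frac{W}{5}}{3} = -2 - \left(\frac{2}{9} + \frac{W}{15}\right) = - \frac{20}{9} - \frac{W}{15}$)
$J{\left(d,R \right)} = -30 + d$ ($J{\left(d,R \right)} = d - 30 = -30 + d$)
$\sqrt{-370690 + J{\left(446,U{\left(15 \right)} \right)}} = \sqrt{-370690 + \left(-30 + 446\right)} = \sqrt{-370690 + 416} = \sqrt{-370274} = i \sqrt{370274}$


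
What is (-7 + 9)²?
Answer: 4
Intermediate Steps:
(-7 + 9)² = 2² = 4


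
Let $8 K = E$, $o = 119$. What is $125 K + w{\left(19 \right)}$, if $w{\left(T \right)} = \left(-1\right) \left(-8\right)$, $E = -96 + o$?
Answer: $\frac{2939}{8} \approx 367.38$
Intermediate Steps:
$E = 23$ ($E = -96 + 119 = 23$)
$w{\left(T \right)} = 8$
$K = \frac{23}{8}$ ($K = \frac{1}{8} \cdot 23 = \frac{23}{8} \approx 2.875$)
$125 K + w{\left(19 \right)} = 125 \cdot \frac{23}{8} + 8 = \frac{2875}{8} + 8 = \frac{2939}{8}$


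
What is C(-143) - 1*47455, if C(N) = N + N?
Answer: -47741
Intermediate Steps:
C(N) = 2*N
C(-143) - 1*47455 = 2*(-143) - 1*47455 = -286 - 47455 = -47741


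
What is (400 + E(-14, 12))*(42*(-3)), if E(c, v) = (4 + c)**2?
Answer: -63000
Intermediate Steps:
(400 + E(-14, 12))*(42*(-3)) = (400 + (4 - 14)**2)*(42*(-3)) = (400 + (-10)**2)*(-126) = (400 + 100)*(-126) = 500*(-126) = -63000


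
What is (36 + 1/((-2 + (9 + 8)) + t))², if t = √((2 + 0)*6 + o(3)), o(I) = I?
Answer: 956344/735 - 101*√15/294 ≈ 1299.8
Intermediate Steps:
t = √15 (t = √((2 + 0)*6 + 3) = √(2*6 + 3) = √(12 + 3) = √15 ≈ 3.8730)
(36 + 1/((-2 + (9 + 8)) + t))² = (36 + 1/((-2 + (9 + 8)) + √15))² = (36 + 1/((-2 + 17) + √15))² = (36 + 1/(15 + √15))²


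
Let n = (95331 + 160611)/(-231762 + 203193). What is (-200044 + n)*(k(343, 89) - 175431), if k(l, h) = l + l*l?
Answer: 109427287381114/9523 ≈ 1.1491e+10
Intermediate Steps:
n = -85314/9523 (n = 255942/(-28569) = 255942*(-1/28569) = -85314/9523 ≈ -8.9587)
k(l, h) = l + l²
(-200044 + n)*(k(343, 89) - 175431) = (-200044 - 85314/9523)*(343*(1 + 343) - 175431) = -1905104326*(343*344 - 175431)/9523 = -1905104326*(117992 - 175431)/9523 = -1905104326/9523*(-57439) = 109427287381114/9523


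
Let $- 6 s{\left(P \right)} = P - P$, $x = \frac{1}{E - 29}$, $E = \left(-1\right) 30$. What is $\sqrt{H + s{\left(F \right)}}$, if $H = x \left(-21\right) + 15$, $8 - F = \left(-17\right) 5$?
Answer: $\frac{\sqrt{53454}}{59} \approx 3.9187$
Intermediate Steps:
$F = 93$ ($F = 8 - \left(-17\right) 5 = 8 - -85 = 8 + 85 = 93$)
$E = -30$
$x = - \frac{1}{59}$ ($x = \frac{1}{-30 - 29} = \frac{1}{-59} = - \frac{1}{59} \approx -0.016949$)
$s{\left(P \right)} = 0$ ($s{\left(P \right)} = - \frac{P - P}{6} = \left(- \frac{1}{6}\right) 0 = 0$)
$H = \frac{906}{59}$ ($H = \left(- \frac{1}{59}\right) \left(-21\right) + 15 = \frac{21}{59} + 15 = \frac{906}{59} \approx 15.356$)
$\sqrt{H + s{\left(F \right)}} = \sqrt{\frac{906}{59} + 0} = \sqrt{\frac{906}{59}} = \frac{\sqrt{53454}}{59}$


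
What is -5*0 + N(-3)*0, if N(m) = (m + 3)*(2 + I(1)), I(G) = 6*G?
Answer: 0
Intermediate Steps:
N(m) = 24 + 8*m (N(m) = (m + 3)*(2 + 6*1) = (3 + m)*(2 + 6) = (3 + m)*8 = 24 + 8*m)
-5*0 + N(-3)*0 = -5*0 + (24 + 8*(-3))*0 = 0 + (24 - 24)*0 = 0 + 0*0 = 0 + 0 = 0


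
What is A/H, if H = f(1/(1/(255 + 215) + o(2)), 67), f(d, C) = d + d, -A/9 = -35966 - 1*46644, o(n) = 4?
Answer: 139850469/94 ≈ 1.4878e+6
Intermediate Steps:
A = 743490 (A = -9*(-35966 - 1*46644) = -9*(-35966 - 46644) = -9*(-82610) = 743490)
f(d, C) = 2*d
H = 940/1881 (H = 2/(1/(255 + 215) + 4) = 2/(1/470 + 4) = 2/(1881/470) = 2*(470/1881) = 940/1881 ≈ 0.49973)
A/H = 743490/(940/1881) = 743490*(1881/940) = 139850469/94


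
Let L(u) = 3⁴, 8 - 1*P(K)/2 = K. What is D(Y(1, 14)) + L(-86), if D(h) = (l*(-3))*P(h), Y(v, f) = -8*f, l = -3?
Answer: 2241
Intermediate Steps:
P(K) = 16 - 2*K
L(u) = 81
D(h) = 144 - 18*h (D(h) = (-3*(-3))*(16 - 2*h) = 9*(16 - 2*h) = 144 - 18*h)
D(Y(1, 14)) + L(-86) = (144 - (-144)*14) + 81 = (144 - 18*(-112)) + 81 = (144 + 2016) + 81 = 2160 + 81 = 2241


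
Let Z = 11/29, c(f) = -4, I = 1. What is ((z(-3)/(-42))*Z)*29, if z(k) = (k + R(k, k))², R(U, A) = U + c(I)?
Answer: -550/21 ≈ -26.190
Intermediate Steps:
R(U, A) = -4 + U (R(U, A) = U - 4 = -4 + U)
z(k) = (-4 + 2*k)² (z(k) = (k + (-4 + k))² = (-4 + 2*k)²)
Z = 11/29 (Z = 11*(1/29) = 11/29 ≈ 0.37931)
((z(-3)/(-42))*Z)*29 = (((4*(-2 - 3)²)/(-42))*(11/29))*29 = (((4*(-5)²)*(-1/42))*(11/29))*29 = (((4*25)*(-1/42))*(11/29))*29 = ((100*(-1/42))*(11/29))*29 = -50/21*11/29*29 = -550/609*29 = -550/21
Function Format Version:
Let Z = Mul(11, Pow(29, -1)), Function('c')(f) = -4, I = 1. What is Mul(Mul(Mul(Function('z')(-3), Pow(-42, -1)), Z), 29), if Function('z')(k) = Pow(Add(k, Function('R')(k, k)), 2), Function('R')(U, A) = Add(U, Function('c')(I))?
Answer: Rational(-550, 21) ≈ -26.190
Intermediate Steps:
Function('R')(U, A) = Add(-4, U) (Function('R')(U, A) = Add(U, -4) = Add(-4, U))
Function('z')(k) = Pow(Add(-4, Mul(2, k)), 2) (Function('z')(k) = Pow(Add(k, Add(-4, k)), 2) = Pow(Add(-4, Mul(2, k)), 2))
Z = Rational(11, 29) (Z = Mul(11, Rational(1, 29)) = Rational(11, 29) ≈ 0.37931)
Mul(Mul(Mul(Function('z')(-3), Pow(-42, -1)), Z), 29) = Mul(Mul(Mul(Mul(4, Pow(Add(-2, -3), 2)), Pow(-42, -1)), Rational(11, 29)), 29) = Mul(Mul(Mul(Mul(4, Pow(-5, 2)), Rational(-1, 42)), Rational(11, 29)), 29) = Mul(Mul(Mul(Mul(4, 25), Rational(-1, 42)), Rational(11, 29)), 29) = Mul(Mul(Mul(100, Rational(-1, 42)), Rational(11, 29)), 29) = Mul(Mul(Rational(-50, 21), Rational(11, 29)), 29) = Mul(Rational(-550, 609), 29) = Rational(-550, 21)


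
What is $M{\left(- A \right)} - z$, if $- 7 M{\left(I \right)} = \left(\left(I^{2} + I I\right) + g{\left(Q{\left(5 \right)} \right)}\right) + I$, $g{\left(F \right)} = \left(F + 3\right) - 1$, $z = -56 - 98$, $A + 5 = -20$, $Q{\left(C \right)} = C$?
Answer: $- \frac{204}{7} \approx -29.143$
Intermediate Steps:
$A = -25$ ($A = -5 - 20 = -25$)
$z = -154$
$g{\left(F \right)} = 2 + F$ ($g{\left(F \right)} = \left(3 + F\right) - 1 = 2 + F$)
$M{\left(I \right)} = -1 - \frac{2 I^{2}}{7} - \frac{I}{7}$ ($M{\left(I \right)} = - \frac{\left(\left(I^{2} + I I\right) + \left(2 + 5\right)\right) + I}{7} = - \frac{\left(\left(I^{2} + I^{2}\right) + 7\right) + I}{7} = - \frac{\left(2 I^{2} + 7\right) + I}{7} = - \frac{\left(7 + 2 I^{2}\right) + I}{7} = - \frac{7 + I + 2 I^{2}}{7} = -1 - \frac{2 I^{2}}{7} - \frac{I}{7}$)
$M{\left(- A \right)} - z = \left(-1 - \frac{2 \left(\left(-1\right) \left(-25\right)\right)^{2}}{7} - \frac{\left(-1\right) \left(-25\right)}{7}\right) - -154 = \left(-1 - \frac{2 \cdot 25^{2}}{7} - \frac{25}{7}\right) + 154 = \left(-1 - \frac{1250}{7} - \frac{25}{7}\right) + 154 = - \frac{1282}{7} + 154 = - \frac{204}{7}$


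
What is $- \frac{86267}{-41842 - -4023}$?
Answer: $\frac{86267}{37819} \approx 2.281$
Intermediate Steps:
$- \frac{86267}{-41842 - -4023} = - \frac{86267}{-41842 + 4023} = - \frac{86267}{-37819} = \left(-86267\right) \left(- \frac{1}{37819}\right) = \frac{86267}{37819}$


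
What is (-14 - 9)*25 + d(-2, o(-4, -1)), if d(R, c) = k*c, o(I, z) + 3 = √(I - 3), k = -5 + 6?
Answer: -578 + I*√7 ≈ -578.0 + 2.6458*I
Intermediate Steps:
k = 1
o(I, z) = -3 + √(-3 + I) (o(I, z) = -3 + √(I - 3) = -3 + √(-3 + I))
d(R, c) = c (d(R, c) = 1*c = c)
(-14 - 9)*25 + d(-2, o(-4, -1)) = (-14 - 9)*25 + (-3 + √(-3 - 4)) = -23*25 + (-3 + √(-7)) = -575 + (-3 + I*√7) = -578 + I*√7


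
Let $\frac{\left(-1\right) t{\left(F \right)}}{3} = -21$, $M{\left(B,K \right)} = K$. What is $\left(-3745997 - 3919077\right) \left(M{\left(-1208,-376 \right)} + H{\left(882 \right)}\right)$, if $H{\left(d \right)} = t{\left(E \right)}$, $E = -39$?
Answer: $2399168162$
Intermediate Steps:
$t{\left(F \right)} = 63$ ($t{\left(F \right)} = \left(-3\right) \left(-21\right) = 63$)
$H{\left(d \right)} = 63$
$\left(-3745997 - 3919077\right) \left(M{\left(-1208,-376 \right)} + H{\left(882 \right)}\right) = \left(-3745997 - 3919077\right) \left(-376 + 63\right) = \left(-7665074\right) \left(-313\right) = 2399168162$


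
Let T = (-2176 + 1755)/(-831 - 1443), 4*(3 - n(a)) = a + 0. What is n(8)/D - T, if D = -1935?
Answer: -272303/1466730 ≈ -0.18565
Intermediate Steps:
n(a) = 3 - a/4 (n(a) = 3 - (a + 0)/4 = 3 - a/4)
T = 421/2274 (T = -421/(-2274) = -421*(-1/2274) = 421/2274 ≈ 0.18514)
n(8)/D - T = (3 - ¼*8)/(-1935) - 1*421/2274 = (3 - 2)*(-1/1935) - 421/2274 = 1*(-1/1935) - 421/2274 = -1/1935 - 421/2274 = -272303/1466730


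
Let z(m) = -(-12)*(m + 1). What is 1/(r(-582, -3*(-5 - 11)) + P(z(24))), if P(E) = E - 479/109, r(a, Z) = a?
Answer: -109/31217 ≈ -0.0034917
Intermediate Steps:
z(m) = 12 + 12*m (z(m) = -(-12)*(1 + m) = -6*(-2 - 2*m) = 12 + 12*m)
P(E) = -479/109 + E (P(E) = E - 479*1/109 = E - 479/109 = -479/109 + E)
1/(r(-582, -3*(-5 - 11)) + P(z(24))) = 1/(-582 + (-479/109 + (12 + 12*24))) = 1/(-582 + (-479/109 + (12 + 288))) = 1/(-582 + (-479/109 + 300)) = 1/(-582 + 32221/109) = 1/(-31217/109) = -109/31217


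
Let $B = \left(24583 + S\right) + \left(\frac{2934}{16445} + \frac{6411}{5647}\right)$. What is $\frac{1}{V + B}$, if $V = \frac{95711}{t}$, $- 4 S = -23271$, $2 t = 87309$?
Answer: $\frac{32431771454940}{986063887421498273} \approx 3.289 \cdot 10^{-5}$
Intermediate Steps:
$t = \frac{87309}{2}$ ($t = \frac{1}{2} \cdot 87309 = \frac{87309}{2} \approx 43655.0$)
$S = \frac{23271}{4}$ ($S = \left(- \frac{1}{4}\right) \left(-23271\right) = \frac{23271}{4} \approx 5817.8$)
$B = \frac{11293140247517}{371459660}$ ($B = \left(24583 + \frac{23271}{4}\right) + \left(\frac{2934}{16445} + \frac{6411}{5647}\right) = \frac{121603}{4} + \left(2934 \cdot \frac{1}{16445} + 6411 \cdot \frac{1}{5647}\right) = \frac{121603}{4} + \left(\frac{2934}{16445} + \frac{6411}{5647}\right) = \frac{121603}{4} + \frac{121997193}{92864915} = \frac{11293140247517}{371459660} \approx 30402.0$)
$V = \frac{191422}{87309}$ ($V = \frac{95711}{\frac{87309}{2}} = 95711 \cdot \frac{2}{87309} = \frac{191422}{87309} \approx 2.1925$)
$\frac{1}{V + B} = \frac{1}{\frac{191422}{87309} + \frac{11293140247517}{371459660}} = \frac{1}{\frac{986063887421498273}{32431771454940}} = \frac{32431771454940}{986063887421498273}$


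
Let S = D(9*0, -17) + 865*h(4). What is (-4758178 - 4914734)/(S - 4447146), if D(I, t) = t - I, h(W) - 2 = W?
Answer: 9672912/4441973 ≈ 2.1776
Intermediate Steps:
h(W) = 2 + W
S = 5173 (S = (-17 - 9*0) + 865*(2 + 4) = (-17 - 1*0) + 865*6 = (-17 + 0) + 5190 = -17 + 5190 = 5173)
(-4758178 - 4914734)/(S - 4447146) = (-4758178 - 4914734)/(5173 - 4447146) = -9672912/(-4441973) = -9672912*(-1/4441973) = 9672912/4441973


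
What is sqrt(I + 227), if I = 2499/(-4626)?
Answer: sqrt(538467942)/1542 ≈ 15.049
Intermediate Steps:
I = -833/1542 (I = 2499*(-1/4626) = -833/1542 ≈ -0.54021)
sqrt(I + 227) = sqrt(-833/1542 + 227) = sqrt(349201/1542) = sqrt(538467942)/1542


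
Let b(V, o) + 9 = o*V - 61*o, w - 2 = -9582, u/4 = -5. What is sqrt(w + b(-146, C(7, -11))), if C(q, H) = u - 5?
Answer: I*sqrt(4414) ≈ 66.438*I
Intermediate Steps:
u = -20 (u = 4*(-5) = -20)
C(q, H) = -25 (C(q, H) = -20 - 5 = -25)
w = -9580 (w = 2 - 9582 = -9580)
b(V, o) = -9 - 61*o + V*o (b(V, o) = -9 + (o*V - 61*o) = -9 + (V*o - 61*o) = -9 + (-61*o + V*o) = -9 - 61*o + V*o)
sqrt(w + b(-146, C(7, -11))) = sqrt(-9580 + (-9 - 61*(-25) - 146*(-25))) = sqrt(-9580 + (-9 + 1525 + 3650)) = sqrt(-9580 + 5166) = sqrt(-4414) = I*sqrt(4414)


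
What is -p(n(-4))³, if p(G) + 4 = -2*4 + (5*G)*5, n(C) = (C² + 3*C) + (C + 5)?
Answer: -1442897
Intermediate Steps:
n(C) = 5 + C² + 4*C (n(C) = (C² + 3*C) + (5 + C) = 5 + C² + 4*C)
p(G) = -12 + 25*G (p(G) = -4 + (-2*4 + (5*G)*5) = -4 + (-8 + 25*G) = -12 + 25*G)
-p(n(-4))³ = -(-12 + 25*(5 + (-4)² + 4*(-4)))³ = -(-12 + 25*(5 + 16 - 16))³ = -(-12 + 25*5)³ = -(-12 + 125)³ = -1*113³ = -1*1442897 = -1442897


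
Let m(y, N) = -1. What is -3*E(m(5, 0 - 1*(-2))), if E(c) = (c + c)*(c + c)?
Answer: -12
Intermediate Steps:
E(c) = 4*c² (E(c) = (2*c)*(2*c) = 4*c²)
-3*E(m(5, 0 - 1*(-2))) = -12*(-1)² = -12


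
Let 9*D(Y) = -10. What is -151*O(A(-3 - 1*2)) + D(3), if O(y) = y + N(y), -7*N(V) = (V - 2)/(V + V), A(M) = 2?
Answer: -2728/9 ≈ -303.11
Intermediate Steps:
D(Y) = -10/9 (D(Y) = (⅑)*(-10) = -10/9)
N(V) = -(-2 + V)/(14*V) (N(V) = -(V - 2)/(7*(V + V)) = -(-2 + V)/(7*(2*V)) = -(-2 + V)*1/(2*V)/7 = -(-2 + V)/(14*V))
O(y) = y + (2 - y)/(14*y)
-151*O(A(-3 - 1*2)) + D(3) = -151*(-1/14 + 2 + (⅐)/2) - 10/9 = -151*(-1/14 + 2 + (⅐)*(½)) - 10/9 = -151*(-1/14 + 2 + 1/14) - 10/9 = -151*2 - 10/9 = -302 - 10/9 = -2728/9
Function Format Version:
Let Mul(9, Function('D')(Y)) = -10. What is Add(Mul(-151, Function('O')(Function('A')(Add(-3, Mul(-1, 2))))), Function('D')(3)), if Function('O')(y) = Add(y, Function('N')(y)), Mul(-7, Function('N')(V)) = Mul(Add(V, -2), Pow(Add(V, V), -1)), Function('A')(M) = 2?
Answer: Rational(-2728, 9) ≈ -303.11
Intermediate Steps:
Function('D')(Y) = Rational(-10, 9) (Function('D')(Y) = Mul(Rational(1, 9), -10) = Rational(-10, 9))
Function('N')(V) = Mul(Rational(-1, 14), Pow(V, -1), Add(-2, V)) (Function('N')(V) = Mul(Rational(-1, 7), Mul(Add(V, -2), Pow(Add(V, V), -1))) = Mul(Rational(-1, 7), Mul(Add(-2, V), Pow(Mul(2, V), -1))) = Mul(Rational(-1, 7), Mul(Add(-2, V), Mul(Rational(1, 2), Pow(V, -1)))) = Mul(Rational(-1, 7), Mul(Rational(1, 2), Pow(V, -1), Add(-2, V))) = Mul(Rational(-1, 14), Pow(V, -1), Add(-2, V)))
Function('O')(y) = Add(y, Mul(Rational(1, 14), Pow(y, -1), Add(2, Mul(-1, y))))
Add(Mul(-151, Function('O')(Function('A')(Add(-3, Mul(-1, 2))))), Function('D')(3)) = Add(Mul(-151, Add(Rational(-1, 14), 2, Mul(Rational(1, 7), Pow(2, -1)))), Rational(-10, 9)) = Add(Mul(-151, Add(Rational(-1, 14), 2, Mul(Rational(1, 7), Rational(1, 2)))), Rational(-10, 9)) = Add(Mul(-151, Add(Rational(-1, 14), 2, Rational(1, 14))), Rational(-10, 9)) = Add(Mul(-151, 2), Rational(-10, 9)) = Add(-302, Rational(-10, 9)) = Rational(-2728, 9)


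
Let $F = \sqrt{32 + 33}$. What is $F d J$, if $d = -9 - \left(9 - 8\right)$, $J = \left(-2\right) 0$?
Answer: $0$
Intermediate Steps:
$J = 0$
$F = \sqrt{65} \approx 8.0623$
$d = -10$ ($d = -9 - \left(9 - 8\right) = -9 - 1 = -10$)
$F d J = \sqrt{65} \left(-10\right) 0 = - 10 \sqrt{65} \cdot 0 = 0$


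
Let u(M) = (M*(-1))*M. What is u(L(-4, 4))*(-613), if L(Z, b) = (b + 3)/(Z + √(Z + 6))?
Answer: 30037/(4 - √2)² ≈ 4492.3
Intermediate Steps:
L(Z, b) = (3 + b)/(Z + √(6 + Z))
u(M) = -M² (u(M) = (-M)*M = -M²)
u(L(-4, 4))*(-613) = -((3 + 4)/(-4 + √(6 - 4)))²*(-613) = -(7/(-4 + √2))²*(-613) = -49/(-4 + √2)²*(-613) = 30037/(-4 + √2)²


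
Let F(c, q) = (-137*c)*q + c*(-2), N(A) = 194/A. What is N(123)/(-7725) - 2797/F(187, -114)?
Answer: -3224156723/2774693433600 ≈ -0.0011620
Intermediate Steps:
F(c, q) = -2*c - 137*c*q (F(c, q) = -137*c*q - 2*c = -2*c - 137*c*q)
N(123)/(-7725) - 2797/F(187, -114) = (194/123)/(-7725) - 2797*(-1/(187*(2 + 137*(-114)))) = (194*(1/123))*(-1/7725) - 2797*(-1/(187*(2 - 15618))) = (194/123)*(-1/7725) - 2797/((-1*187*(-15616))) = -194/950175 - 2797/2920192 = -3224156723/2774693433600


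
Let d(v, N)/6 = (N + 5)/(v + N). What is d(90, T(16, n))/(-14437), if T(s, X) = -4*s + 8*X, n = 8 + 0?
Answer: -1/43311 ≈ -2.3089e-5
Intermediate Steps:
n = 8
d(v, N) = 6*(5 + N)/(N + v) (d(v, N) = 6*((N + 5)/(v + N)) = 6*((5 + N)/(N + v)) = 6*(5 + N)/(N + v))
d(90, T(16, n))/(-14437) = (6*(5 + (-4*16 + 8*8))/((-4*16 + 8*8) + 90))/(-14437) = (6*(5 + (-64 + 64))/((-64 + 64) + 90))*(-1/14437) = (6*(5 + 0)/(0 + 90))*(-1/14437) = (6*5/90)*(-1/14437) = (6*(1/90)*5)*(-1/14437) = (1/3)*(-1/14437) = -1/43311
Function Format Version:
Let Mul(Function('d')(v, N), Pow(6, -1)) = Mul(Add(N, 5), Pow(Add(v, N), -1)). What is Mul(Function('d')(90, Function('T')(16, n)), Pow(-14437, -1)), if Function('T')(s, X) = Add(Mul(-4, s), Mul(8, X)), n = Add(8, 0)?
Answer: Rational(-1, 43311) ≈ -2.3089e-5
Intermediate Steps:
n = 8
Function('d')(v, N) = Mul(6, Pow(Add(N, v), -1), Add(5, N)) (Function('d')(v, N) = Mul(6, Mul(Add(N, 5), Pow(Add(v, N), -1))) = Mul(6, Mul(Add(5, N), Pow(Add(N, v), -1))) = Mul(6, Mul(Pow(Add(N, v), -1), Add(5, N))) = Mul(6, Pow(Add(N, v), -1), Add(5, N)))
Mul(Function('d')(90, Function('T')(16, n)), Pow(-14437, -1)) = Mul(Mul(6, Pow(Add(Add(Mul(-4, 16), Mul(8, 8)), 90), -1), Add(5, Add(Mul(-4, 16), Mul(8, 8)))), Pow(-14437, -1)) = Mul(Mul(6, Pow(Add(Add(-64, 64), 90), -1), Add(5, Add(-64, 64))), Rational(-1, 14437)) = Mul(Mul(6, Pow(Add(0, 90), -1), Add(5, 0)), Rational(-1, 14437)) = Mul(Mul(6, Pow(90, -1), 5), Rational(-1, 14437)) = Mul(Mul(6, Rational(1, 90), 5), Rational(-1, 14437)) = Mul(Rational(1, 3), Rational(-1, 14437)) = Rational(-1, 43311)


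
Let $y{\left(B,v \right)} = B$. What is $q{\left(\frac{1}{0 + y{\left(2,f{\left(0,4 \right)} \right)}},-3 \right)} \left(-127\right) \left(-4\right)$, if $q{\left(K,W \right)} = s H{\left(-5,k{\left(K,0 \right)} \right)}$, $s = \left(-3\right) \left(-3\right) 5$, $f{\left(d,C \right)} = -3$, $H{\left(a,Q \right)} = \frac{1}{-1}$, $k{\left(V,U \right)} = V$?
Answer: $-22860$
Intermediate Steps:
$H{\left(a,Q \right)} = -1$
$s = 45$ ($s = 9 \cdot 5 = 45$)
$q{\left(K,W \right)} = -45$ ($q{\left(K,W \right)} = 45 \left(-1\right) = -45$)
$q{\left(\frac{1}{0 + y{\left(2,f{\left(0,4 \right)} \right)}},-3 \right)} \left(-127\right) \left(-4\right) = \left(-45\right) \left(-127\right) \left(-4\right) = 5715 \left(-4\right) = -22860$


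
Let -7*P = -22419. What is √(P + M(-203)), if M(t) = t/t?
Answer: √156982/7 ≈ 56.601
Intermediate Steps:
P = 22419/7 (P = -⅐*(-22419) = 22419/7 ≈ 3202.7)
M(t) = 1
√(P + M(-203)) = √(22419/7 + 1) = √(22426/7) = √156982/7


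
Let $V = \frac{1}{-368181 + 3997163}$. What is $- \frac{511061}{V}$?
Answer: $-1854631169902$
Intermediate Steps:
$V = \frac{1}{3628982} \approx 2.7556 \cdot 10^{-7}$
$- \frac{511061}{V} = - 511061 \frac{1}{\frac{1}{3628982}} = \left(-511061\right) 3628982 = -1854631169902$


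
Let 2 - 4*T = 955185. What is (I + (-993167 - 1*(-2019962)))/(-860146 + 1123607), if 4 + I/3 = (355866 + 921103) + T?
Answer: 16565211/1053844 ≈ 15.719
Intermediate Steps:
T = -955183/4 (T = 1/2 - 1/4*955185 = 1/2 - 955185/4 = -955183/4 ≈ -2.3880e+5)
I = 12458031/4 (I = -12 + 3*((355866 + 921103) - 955183/4) = -12 + 3*(1276969 - 955183/4) = -12 + 3*(4152693/4) = -12 + 12458079/4 = 12458031/4 ≈ 3.1145e+6)
(I + (-993167 - 1*(-2019962)))/(-860146 + 1123607) = (12458031/4 + (-993167 - 1*(-2019962)))/(-860146 + 1123607) = (12458031/4 + (-993167 + 2019962))/263461 = (12458031/4 + 1026795)*(1/263461) = (16565211/4)*(1/263461) = 16565211/1053844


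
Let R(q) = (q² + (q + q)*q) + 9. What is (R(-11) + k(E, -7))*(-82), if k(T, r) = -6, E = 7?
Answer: -30012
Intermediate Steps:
R(q) = 9 + 3*q² (R(q) = (q² + (2*q)*q) + 9 = (q² + 2*q²) + 9 = 3*q² + 9 = 9 + 3*q²)
(R(-11) + k(E, -7))*(-82) = ((9 + 3*(-11)²) - 6)*(-82) = ((9 + 3*121) - 6)*(-82) = ((9 + 363) - 6)*(-82) = (372 - 6)*(-82) = 366*(-82) = -30012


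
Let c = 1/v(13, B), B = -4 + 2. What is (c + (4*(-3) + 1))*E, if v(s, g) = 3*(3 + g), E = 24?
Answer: -256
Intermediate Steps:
B = -2
v(s, g) = 9 + 3*g
c = ⅓ (c = 1/(9 + 3*(-2)) = 1/(9 - 6) = 1/3 = ⅓ ≈ 0.33333)
(c + (4*(-3) + 1))*E = (⅓ + (4*(-3) + 1))*24 = (⅓ + (-12 + 1))*24 = (⅓ - 11)*24 = -32/3*24 = -256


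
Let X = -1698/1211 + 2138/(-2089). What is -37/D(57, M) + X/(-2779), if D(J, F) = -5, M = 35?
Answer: 260150147317/35151279205 ≈ 7.4009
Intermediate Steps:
X = -6136240/2529779 (X = -1698*1/1211 + 2138*(-1/2089) = -1698/1211 - 2138/2089 = -6136240/2529779 ≈ -2.4256)
-37/D(57, M) + X/(-2779) = -37/(-5) - 6136240/2529779/(-2779) = -37*(-⅕) - 6136240/2529779*(-1/2779) = 37/5 + 6136240/7030255841 = 260150147317/35151279205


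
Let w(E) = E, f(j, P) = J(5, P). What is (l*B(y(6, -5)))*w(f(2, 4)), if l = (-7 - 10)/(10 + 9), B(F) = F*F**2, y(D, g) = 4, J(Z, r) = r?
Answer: -4352/19 ≈ -229.05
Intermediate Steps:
f(j, P) = P
B(F) = F**3
l = -17/19 ≈ -0.89474
(l*B(y(6, -5)))*w(f(2, 4)) = -17/19*4**3*4 = -17/19*64*4 = -1088/19*4 = -4352/19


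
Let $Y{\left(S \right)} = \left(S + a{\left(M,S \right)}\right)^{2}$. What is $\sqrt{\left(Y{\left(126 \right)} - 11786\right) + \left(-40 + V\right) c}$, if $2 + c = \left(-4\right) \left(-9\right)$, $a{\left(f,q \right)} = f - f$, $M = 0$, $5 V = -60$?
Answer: $3 \sqrt{258} \approx 48.187$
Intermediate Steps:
$V = -12$ ($V = \frac{1}{5} \left(-60\right) = -12$)
$a{\left(f,q \right)} = 0$
$c = 34$ ($c = -2 - -36 = -2 + 36 = 34$)
$Y{\left(S \right)} = S^{2}$ ($Y{\left(S \right)} = \left(S + 0\right)^{2} = S^{2}$)
$\sqrt{\left(Y{\left(126 \right)} - 11786\right) + \left(-40 + V\right) c} = \sqrt{\left(126^{2} - 11786\right) + \left(-40 - 12\right) 34} = \sqrt{\left(15876 - 11786\right) - 1768} = \sqrt{4090 - 1768} = \sqrt{2322} = 3 \sqrt{258}$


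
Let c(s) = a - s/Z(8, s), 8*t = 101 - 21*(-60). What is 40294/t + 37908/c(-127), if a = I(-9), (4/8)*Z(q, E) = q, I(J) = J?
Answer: -820004624/23137 ≈ -35441.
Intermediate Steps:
Z(q, E) = 2*q
a = -9
t = 1361/8 (t = (101 - 21*(-60))/8 = (101 + 1260)/8 = (⅛)*1361 = 1361/8 ≈ 170.13)
c(s) = -9 - s/16 (c(s) = -9 - s/(2*8) = -9 - s/16)
40294/t + 37908/c(-127) = 40294/(1361/8) + 37908/(-9 - 1/16*(-127)) = 40294*(8/1361) + 37908/(-9 + 127/16) = 322352/1361 + 37908/(-17/16) = 322352/1361 + 37908*(-16/17) = 322352/1361 - 606528/17 = -820004624/23137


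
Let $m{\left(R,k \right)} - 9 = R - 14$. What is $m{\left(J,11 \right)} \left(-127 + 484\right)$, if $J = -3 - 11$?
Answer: $-6783$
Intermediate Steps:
$J = -14$ ($J = -3 - 11 = -14$)
$m{\left(R,k \right)} = -5 + R$ ($m{\left(R,k \right)} = 9 + \left(R - 14\right) = 9 + \left(-14 + R\right) = -5 + R$)
$m{\left(J,11 \right)} \left(-127 + 484\right) = \left(-5 - 14\right) \left(-127 + 484\right) = \left(-19\right) 357 = -6783$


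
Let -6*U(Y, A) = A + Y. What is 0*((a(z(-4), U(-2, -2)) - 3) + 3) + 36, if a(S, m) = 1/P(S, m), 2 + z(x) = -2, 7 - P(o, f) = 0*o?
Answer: 36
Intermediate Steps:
P(o, f) = 7 (P(o, f) = 7 - 0*o = 7 - 1*0 = 7 + 0 = 7)
z(x) = -4 (z(x) = -2 - 2 = -4)
U(Y, A) = -A/6 - Y/6 (U(Y, A) = -(A + Y)/6 = -A/6 - Y/6)
a(S, m) = ⅐ (a(S, m) = 1/7 = ⅐)
0*((a(z(-4), U(-2, -2)) - 3) + 3) + 36 = 0*((⅐ - 3) + 3) + 36 = 0*(-20/7 + 3) + 36 = 0*(⅐) + 36 = 0 + 36 = 36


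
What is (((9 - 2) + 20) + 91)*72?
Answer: 8496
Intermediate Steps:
(((9 - 2) + 20) + 91)*72 = ((7 + 20) + 91)*72 = (27 + 91)*72 = 118*72 = 8496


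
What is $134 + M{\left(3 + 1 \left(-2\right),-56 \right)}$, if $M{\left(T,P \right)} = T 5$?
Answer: $139$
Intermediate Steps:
$M{\left(T,P \right)} = 5 T$
$134 + M{\left(3 + 1 \left(-2\right),-56 \right)} = 134 + 5 \left(3 + 1 \left(-2\right)\right) = 134 + 5 \left(3 - 2\right) = 134 + 5 \cdot 1 = 134 + 5 = 139$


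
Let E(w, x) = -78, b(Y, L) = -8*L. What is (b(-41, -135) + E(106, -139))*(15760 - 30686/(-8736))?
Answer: 11498788841/728 ≈ 1.5795e+7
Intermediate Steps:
(b(-41, -135) + E(106, -139))*(15760 - 30686/(-8736)) = (-8*(-135) - 78)*(15760 - 30686/(-8736)) = (1080 - 78)*(15760 - 30686*(-1/8736)) = 1002*(15760 + 15343/4368) = 1002*(68855023/4368) = 11498788841/728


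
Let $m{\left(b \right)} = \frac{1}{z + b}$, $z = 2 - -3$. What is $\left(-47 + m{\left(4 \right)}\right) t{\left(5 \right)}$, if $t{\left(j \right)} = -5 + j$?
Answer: $0$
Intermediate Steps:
$z = 5$ ($z = 2 + 3 = 5$)
$m{\left(b \right)} = \frac{1}{5 + b}$
$\left(-47 + m{\left(4 \right)}\right) t{\left(5 \right)} = \left(-47 + \frac{1}{5 + 4}\right) \left(-5 + 5\right) = \left(-47 + \frac{1}{9}\right) 0 = \left(- \frac{422}{9}\right) 0 = 0$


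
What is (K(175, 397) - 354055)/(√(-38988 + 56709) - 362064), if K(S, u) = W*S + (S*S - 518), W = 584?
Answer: 8920774208/14565591375 + 73916*√1969/14565591375 ≈ 0.61268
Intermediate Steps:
K(S, u) = -518 + S² + 584*S (K(S, u) = 584*S + (S*S - 518) = 584*S + (S² - 518) = 584*S + (-518 + S²) = -518 + S² + 584*S)
(K(175, 397) - 354055)/(√(-38988 + 56709) - 362064) = ((-518 + 175² + 584*175) - 354055)/(√(-38988 + 56709) - 362064) = ((-518 + 30625 + 102200) - 354055)/(√17721 - 362064) = (132307 - 354055)/(3*√1969 - 362064) = -221748/(-362064 + 3*√1969)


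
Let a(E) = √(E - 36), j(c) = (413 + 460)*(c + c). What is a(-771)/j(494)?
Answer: I*√807/862524 ≈ 3.2936e-5*I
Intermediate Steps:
j(c) = 1746*c (j(c) = 873*(2*c) = 1746*c)
a(E) = √(-36 + E)
a(-771)/j(494) = √(-36 - 771)/((1746*494)) = √(-807)/862524 = (I*√807)*(1/862524) = I*√807/862524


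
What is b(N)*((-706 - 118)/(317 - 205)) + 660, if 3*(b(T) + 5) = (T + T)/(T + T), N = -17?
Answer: 2083/3 ≈ 694.33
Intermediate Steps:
b(T) = -14/3 (b(T) = -5 + ((T + T)/(T + T))/3 = -5 + ((2*T)/((2*T)))/3 = -5 + ((2*T)*(1/(2*T)))/3 = -5 + (1/3)*1 = -5 + 1/3 = -14/3)
b(N)*((-706 - 118)/(317 - 205)) + 660 = -14*(-706 - 118)/(3*(317 - 205)) + 660 = -(-11536)/(3*112) + 660 = -14/3*(-103/14) + 660 = 103/3 + 660 = 2083/3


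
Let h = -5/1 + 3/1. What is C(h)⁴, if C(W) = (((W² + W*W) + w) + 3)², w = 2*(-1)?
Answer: 43046721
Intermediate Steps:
w = -2
h = -2 (h = -5/1 + 3*1 = -5*1 + 3 = -5 + 3 = -2)
C(W) = (1 + 2*W²)² (C(W) = (((W² + W*W) - 2) + 3)² = (((W² + W²) - 2) + 3)² = ((2*W² - 2) + 3)² = ((-2 + 2*W²) + 3)² = (1 + 2*W²)²)
C(h)⁴ = ((1 + 2*(-2)²)²)⁴ = ((1 + 2*4)²)⁴ = ((1 + 8)²)⁴ = (9²)⁴ = 81⁴ = 43046721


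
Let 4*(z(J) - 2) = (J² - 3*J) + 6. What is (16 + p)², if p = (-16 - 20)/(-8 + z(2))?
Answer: 13456/25 ≈ 538.24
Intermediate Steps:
z(J) = 7/2 - 3*J/4 + J²/4 (z(J) = 2 + ((J² - 3*J) + 6)/4 = 2 + (6 + J² - 3*J)/4 = 2 + (3/2 - 3*J/4 + J²/4) = 7/2 - 3*J/4 + J²/4)
p = 36/5 (p = (-16 - 20)/(-8 + (7/2 - ¾*2 + (¼)*2²)) = -36/(-8 + (7/2 - 3/2 + (¼)*4)) = -36/(-8 + (7/2 - 3/2 + 1)) = -36/(-8 + 3) = -36/(-5) = -36*(-⅕) = 36/5 ≈ 7.2000)
(16 + p)² = (16 + 36/5)² = (116/5)² = 13456/25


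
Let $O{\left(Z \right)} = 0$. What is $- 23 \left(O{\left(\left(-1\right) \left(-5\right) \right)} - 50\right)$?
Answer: $1150$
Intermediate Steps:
$- 23 \left(O{\left(\left(-1\right) \left(-5\right) \right)} - 50\right) = - 23 \left(0 - 50\right) = \left(-23\right) \left(-50\right) = 1150$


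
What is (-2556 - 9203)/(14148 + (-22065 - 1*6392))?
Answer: 11759/14309 ≈ 0.82179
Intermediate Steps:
(-2556 - 9203)/(14148 + (-22065 - 1*6392)) = -11759/(14148 + (-22065 - 6392)) = -11759/(14148 - 28457) = -11759/(-14309) = -11759*(-1/14309) = 11759/14309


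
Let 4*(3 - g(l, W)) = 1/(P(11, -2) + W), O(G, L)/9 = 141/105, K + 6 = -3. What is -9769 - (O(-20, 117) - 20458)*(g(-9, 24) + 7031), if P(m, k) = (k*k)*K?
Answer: 241596126311/1680 ≈ 1.4381e+8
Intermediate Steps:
K = -9 (K = -6 - 3 = -9)
O(G, L) = 423/35 (O(G, L) = 9*(141/105) = 9*(141*(1/105)) = 9*(47/35) = 423/35)
P(m, k) = -9*k² (P(m, k) = (k*k)*(-9) = k²*(-9) = -9*k²)
g(l, W) = 3 - 1/(4*(-36 + W)) (g(l, W) = 3 - 1/(4*(-9*(-2)² + W)) = 3 - 1/(4*(-9*4 + W)) = 3 - 1/(4*(-36 + W)))
-9769 - (O(-20, 117) - 20458)*(g(-9, 24) + 7031) = -9769 - (423/35 - 20458)*((-433 + 12*24)/(4*(-36 + 24)) + 7031) = -9769 - (-715607)*((¼)*(-433 + 288)/(-12) + 7031)/35 = -9769 - (-715607)*((¼)*(-1/12)*(-145) + 7031)/35 = -9769 - (-715607)*(145/48 + 7031)/35 = -9769 - (-715607)*337633/(35*48) = -9769 - 1*(-241612538231/1680) = -9769 + 241612538231/1680 = 241596126311/1680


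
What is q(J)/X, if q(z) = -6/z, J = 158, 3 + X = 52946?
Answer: -3/4182497 ≈ -7.1727e-7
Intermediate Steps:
X = 52943 (X = -3 + 52946 = 52943)
q(J)/X = -6/158/52943 = -6*1/158*(1/52943) = -3/79*1/52943 = -3/4182497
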